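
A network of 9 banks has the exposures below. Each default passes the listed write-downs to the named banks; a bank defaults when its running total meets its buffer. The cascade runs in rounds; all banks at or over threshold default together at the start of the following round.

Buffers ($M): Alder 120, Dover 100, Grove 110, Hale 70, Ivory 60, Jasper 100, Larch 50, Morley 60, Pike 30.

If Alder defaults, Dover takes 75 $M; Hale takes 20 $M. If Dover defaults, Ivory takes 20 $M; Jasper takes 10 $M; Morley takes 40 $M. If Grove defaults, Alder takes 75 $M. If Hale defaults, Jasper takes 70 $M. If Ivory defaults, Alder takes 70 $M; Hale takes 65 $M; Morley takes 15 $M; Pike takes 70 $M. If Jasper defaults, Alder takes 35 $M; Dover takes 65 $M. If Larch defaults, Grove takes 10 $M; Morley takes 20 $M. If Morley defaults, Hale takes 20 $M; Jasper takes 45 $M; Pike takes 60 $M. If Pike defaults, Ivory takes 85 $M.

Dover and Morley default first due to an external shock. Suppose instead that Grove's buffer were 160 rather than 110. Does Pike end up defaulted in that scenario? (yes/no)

yes

With Grove's buffer at 160:
Round 1 — Dover, Morley default (initial).
  Hale: +20 → 20 < 70
  Ivory: +20 → 20 < 60
  Jasper: +10+45 → 55 < 100
  Pike: +60 → 60 ≥ 30
Round 2 — Pike defaults.
  Ivory: +85 → 105 ≥ 60
Round 3 — Ivory defaults.
  Alder: +70 → 70 < 120
  Hale: +65 → 85 ≥ 70
Round 4 — Hale defaults.
  Jasper: +70 → 125 ≥ 100
Round 5 — Jasper defaults.
  Alder: +35 → 105 < 120
No further defaults.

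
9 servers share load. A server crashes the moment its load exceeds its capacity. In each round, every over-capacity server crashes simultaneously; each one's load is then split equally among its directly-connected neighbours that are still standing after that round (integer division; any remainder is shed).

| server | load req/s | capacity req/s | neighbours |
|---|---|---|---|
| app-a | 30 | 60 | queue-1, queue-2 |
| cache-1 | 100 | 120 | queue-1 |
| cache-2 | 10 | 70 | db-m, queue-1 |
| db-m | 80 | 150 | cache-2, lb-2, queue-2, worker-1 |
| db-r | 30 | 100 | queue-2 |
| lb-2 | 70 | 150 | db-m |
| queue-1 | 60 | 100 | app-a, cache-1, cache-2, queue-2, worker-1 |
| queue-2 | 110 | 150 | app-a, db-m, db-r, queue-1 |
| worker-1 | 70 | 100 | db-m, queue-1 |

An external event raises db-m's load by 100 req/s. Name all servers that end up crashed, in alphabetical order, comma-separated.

Round 1 — db-m at 180 > 150. db-m crashes.
  db-m sheds 180 req/s to cache-2, lb-2, queue-2, worker-1: 45 each.
    cache-2: 10+45 = 55 ≤ 70
    lb-2: 70+45 = 115 ≤ 150
    queue-2: 110+45 = 155 > 150
    worker-1: 70+45 = 115 > 100
Round 2 — queue-2, worker-1 crash.
  queue-2 sheds 155 req/s to app-a, db-r, queue-1: 51 each (2 lost).
    app-a: 30+51 = 81 > 60
    db-r: 30+51 = 81 ≤ 100
    queue-1: 60+51 = 111 > 100
  worker-1 sheds 115 req/s to queue-1: 115 each.
    queue-1: 111+115 = 226 > 100
Round 3 — app-a, queue-1 crash.
  app-a sheds 81 req/s: no online neighbours, lost.
  queue-1 sheds 226 req/s to cache-1, cache-2: 113 each.
    cache-1: 100+113 = 213 > 120
    cache-2: 55+113 = 168 > 70
Round 4 — cache-1, cache-2 crash.
  cache-1 sheds 213 req/s: no online neighbours, lost.
  cache-2 sheds 168 req/s: no online neighbours, lost.
No further crashes.

app-a, cache-1, cache-2, db-m, queue-1, queue-2, worker-1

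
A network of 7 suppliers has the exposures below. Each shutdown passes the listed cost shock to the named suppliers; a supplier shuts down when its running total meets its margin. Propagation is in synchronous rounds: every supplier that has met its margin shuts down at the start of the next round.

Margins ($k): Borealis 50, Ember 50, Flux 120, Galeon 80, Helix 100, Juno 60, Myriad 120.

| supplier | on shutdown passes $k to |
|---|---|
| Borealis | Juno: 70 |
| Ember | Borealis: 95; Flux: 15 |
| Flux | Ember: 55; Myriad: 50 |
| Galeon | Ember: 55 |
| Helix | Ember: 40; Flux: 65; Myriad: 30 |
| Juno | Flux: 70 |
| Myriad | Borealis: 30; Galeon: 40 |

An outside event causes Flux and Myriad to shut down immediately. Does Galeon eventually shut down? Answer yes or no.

no

Round 1 — Flux, Myriad shut down (initial).
  Borealis: +30 → 30 < 50
  Ember: +55 → 55 ≥ 50
  Galeon: +40 → 40 < 80
Round 2 — Ember shuts down.
  Borealis: +95 → 125 ≥ 50
Round 3 — Borealis shuts down.
  Juno: +70 → 70 ≥ 60
Round 4 — Juno shuts down.
No further shutdowns.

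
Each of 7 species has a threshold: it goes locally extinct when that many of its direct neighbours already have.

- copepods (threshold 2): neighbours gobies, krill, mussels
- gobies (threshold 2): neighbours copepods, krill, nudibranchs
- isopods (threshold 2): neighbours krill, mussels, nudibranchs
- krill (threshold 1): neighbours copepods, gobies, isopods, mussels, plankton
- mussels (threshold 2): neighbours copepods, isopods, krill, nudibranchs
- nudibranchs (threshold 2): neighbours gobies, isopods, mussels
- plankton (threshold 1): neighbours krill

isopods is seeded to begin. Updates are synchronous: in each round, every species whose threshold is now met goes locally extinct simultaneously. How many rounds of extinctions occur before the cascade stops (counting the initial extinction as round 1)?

Round 1 — isopods goes locally extinct (initial).
Round 2 — checking thresholds:
  krill: 1 of 5 neighbours ≥ 1, goes locally extinct.
  mussels: 1 of 4 neighbours < 2, below threshold.
  nudibranchs: 1 of 3 neighbours < 2, below threshold.
Round 3 — checking thresholds:
  copepods: 1 of 3 neighbours < 2, below threshold.
  gobies: 1 of 3 neighbours < 2, below threshold.
  mussels: 2 of 4 neighbours ≥ 2, goes locally extinct.
  nudibranchs: 1 of 3 neighbours < 2, below threshold.
  plankton: 1 of 1 neighbours ≥ 1, goes locally extinct.
Round 4 — checking thresholds:
  copepods: 2 of 3 neighbours ≥ 2, goes locally extinct.
  gobies: 1 of 3 neighbours < 2, below threshold.
  nudibranchs: 2 of 3 neighbours ≥ 2, goes locally extinct.
Round 5 — checking thresholds:
  gobies: 3 of 3 neighbours ≥ 2, goes locally extinct.
Round 6 — no new extinctions; cascade stops.

5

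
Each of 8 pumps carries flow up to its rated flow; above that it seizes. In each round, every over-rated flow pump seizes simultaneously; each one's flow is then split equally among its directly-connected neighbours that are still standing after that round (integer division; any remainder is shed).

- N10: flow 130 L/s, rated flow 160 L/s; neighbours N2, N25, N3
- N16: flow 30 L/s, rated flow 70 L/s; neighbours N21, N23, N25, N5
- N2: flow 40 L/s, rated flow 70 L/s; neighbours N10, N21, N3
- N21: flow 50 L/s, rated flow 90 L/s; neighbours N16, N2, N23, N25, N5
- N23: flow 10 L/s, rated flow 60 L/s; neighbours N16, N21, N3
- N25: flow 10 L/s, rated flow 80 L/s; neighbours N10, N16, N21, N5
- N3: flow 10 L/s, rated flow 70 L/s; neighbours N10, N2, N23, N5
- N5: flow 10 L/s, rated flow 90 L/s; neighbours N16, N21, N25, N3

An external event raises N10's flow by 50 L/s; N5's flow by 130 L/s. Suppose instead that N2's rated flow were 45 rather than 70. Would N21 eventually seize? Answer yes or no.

With N2's rated flow at 45:
Round 1 — N10 at 180 > 160; N5 at 140 > 90. N10, N5 seize.
  N10 sheds 180 L/s to N2, N25, N3: 60 each.
    N2: 40+60 = 100 > 45
    N25: 10+60 = 70 ≤ 80
    N3: 10+60 = 70 ≤ 70
  N5 sheds 140 L/s to N16, N21, N25, N3: 35 each.
    N16: 30+35 = 65 ≤ 70
    N21: 50+35 = 85 ≤ 90
    N25: 70+35 = 105 > 80
    N3: 70+35 = 105 > 70
Round 2 — N2, N25, N3 seize.
  N2 sheds 100 L/s to N21: 100 each.
    N21: 85+100 = 185 > 90
  N25 sheds 105 L/s to N16, N21: 52 each (1 lost).
    N16: 65+52 = 117 > 70
    N21: 185+52 = 237 > 90
  N3 sheds 105 L/s to N23: 105 each.
    N23: 10+105 = 115 > 60
Round 3 — N16, N21, N23 seize.
  N16 sheds 117 L/s: no online neighbours, lost.
  N21 sheds 237 L/s: no online neighbours, lost.
  N23 sheds 115 L/s: no online neighbours, lost.
No further seizures.

yes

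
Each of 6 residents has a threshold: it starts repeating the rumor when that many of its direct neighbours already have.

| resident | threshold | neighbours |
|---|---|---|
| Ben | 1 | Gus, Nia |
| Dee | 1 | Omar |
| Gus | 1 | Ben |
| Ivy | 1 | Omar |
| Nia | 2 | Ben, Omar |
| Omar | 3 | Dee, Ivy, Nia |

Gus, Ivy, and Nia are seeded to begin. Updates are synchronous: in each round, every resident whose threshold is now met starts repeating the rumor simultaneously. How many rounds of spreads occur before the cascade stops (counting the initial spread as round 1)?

2

Round 1 — Gus, Ivy, Nia start repeating the rumor (initial).
Round 2 — checking thresholds:
  Ben: 2 of 2 neighbours ≥ 1, starts repeating the rumor.
  Omar: 2 of 3 neighbours < 3, holds.
Round 3 — no new spreads; cascade stops.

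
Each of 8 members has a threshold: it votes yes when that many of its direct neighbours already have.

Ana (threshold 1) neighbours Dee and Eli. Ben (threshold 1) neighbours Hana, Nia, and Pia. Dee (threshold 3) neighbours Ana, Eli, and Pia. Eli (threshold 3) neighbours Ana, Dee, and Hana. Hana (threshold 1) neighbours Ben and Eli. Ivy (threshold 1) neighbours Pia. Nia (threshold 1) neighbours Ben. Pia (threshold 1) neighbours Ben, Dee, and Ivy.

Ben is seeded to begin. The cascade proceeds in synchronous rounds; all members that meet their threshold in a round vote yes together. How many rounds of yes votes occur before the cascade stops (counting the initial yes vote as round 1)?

3

Round 1 — Ben votes yes (initial).
Round 2 — checking thresholds:
  Hana: 1 of 2 neighbours ≥ 1, votes yes.
  Nia: 1 of 1 neighbours ≥ 1, votes yes.
  Pia: 1 of 3 neighbours ≥ 1, votes yes.
Round 3 — checking thresholds:
  Dee: 1 of 3 neighbours < 3, holds.
  Eli: 1 of 3 neighbours < 3, holds.
  Ivy: 1 of 1 neighbours ≥ 1, votes yes.
Round 4 — no new yes votes; cascade stops.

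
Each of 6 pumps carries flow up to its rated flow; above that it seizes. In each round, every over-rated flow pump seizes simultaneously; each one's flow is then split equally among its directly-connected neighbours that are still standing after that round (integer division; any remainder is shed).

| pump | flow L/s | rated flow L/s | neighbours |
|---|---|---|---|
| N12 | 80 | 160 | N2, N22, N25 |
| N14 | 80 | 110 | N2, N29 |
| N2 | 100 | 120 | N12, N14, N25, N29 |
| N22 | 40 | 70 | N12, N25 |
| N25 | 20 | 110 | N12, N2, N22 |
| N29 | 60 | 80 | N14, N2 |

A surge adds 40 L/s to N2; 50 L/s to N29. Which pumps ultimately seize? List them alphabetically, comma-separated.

N14, N2, N29

Round 1 — N2 at 140 > 120; N29 at 110 > 80. N2, N29 seize.
  N2 sheds 140 L/s to N12, N14, N25: 46 each (2 lost).
    N12: 80+46 = 126 ≤ 160
    N14: 80+46 = 126 > 110
    N25: 20+46 = 66 ≤ 110
  N29 sheds 110 L/s to N14: 110 each.
    N14: 126+110 = 236 > 110
Round 2 — N14 seizes.
  N14 sheds 236 L/s: no online neighbours, lost.
No further seizures.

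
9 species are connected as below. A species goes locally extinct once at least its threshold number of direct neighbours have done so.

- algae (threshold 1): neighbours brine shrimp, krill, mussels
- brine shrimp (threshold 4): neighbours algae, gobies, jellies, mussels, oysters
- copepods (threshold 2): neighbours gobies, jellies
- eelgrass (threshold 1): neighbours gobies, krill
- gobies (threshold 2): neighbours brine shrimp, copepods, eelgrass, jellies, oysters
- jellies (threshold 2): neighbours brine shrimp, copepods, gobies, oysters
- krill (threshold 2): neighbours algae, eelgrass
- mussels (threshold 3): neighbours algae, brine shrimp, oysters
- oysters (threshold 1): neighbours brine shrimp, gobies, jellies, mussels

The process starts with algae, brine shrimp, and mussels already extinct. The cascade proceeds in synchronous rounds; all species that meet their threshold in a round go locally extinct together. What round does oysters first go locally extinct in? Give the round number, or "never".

2

Round 1 — algae, brine shrimp, mussels go locally extinct (initial).
Round 2 — checking thresholds:
  gobies: 1 of 5 neighbours < 2, below threshold.
  jellies: 1 of 4 neighbours < 2, below threshold.
  krill: 1 of 2 neighbours < 2, below threshold.
  oysters: 2 of 4 neighbours ≥ 1, goes locally extinct.
Round 3 — checking thresholds:
  gobies: 2 of 5 neighbours ≥ 2, goes locally extinct.
  jellies: 2 of 4 neighbours ≥ 2, goes locally extinct.
  krill: 1 of 2 neighbours < 2, below threshold.
Round 4 — checking thresholds:
  copepods: 2 of 2 neighbours ≥ 2, goes locally extinct.
  eelgrass: 1 of 2 neighbours ≥ 1, goes locally extinct.
  krill: 1 of 2 neighbours < 2, below threshold.
Round 5 — checking thresholds:
  krill: 2 of 2 neighbours ≥ 2, goes locally extinct.
Round 6 — no new extinctions; cascade stops.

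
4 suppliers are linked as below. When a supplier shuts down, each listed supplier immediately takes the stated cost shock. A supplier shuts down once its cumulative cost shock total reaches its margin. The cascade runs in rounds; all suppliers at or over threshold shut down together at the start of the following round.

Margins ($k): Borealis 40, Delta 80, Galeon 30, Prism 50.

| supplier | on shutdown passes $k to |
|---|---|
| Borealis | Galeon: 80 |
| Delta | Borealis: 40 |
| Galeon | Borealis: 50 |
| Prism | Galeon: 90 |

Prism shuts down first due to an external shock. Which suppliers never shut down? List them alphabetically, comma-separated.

Round 1 — Prism shuts down (initial).
  Galeon: +90 → 90 ≥ 30
Round 2 — Galeon shuts down.
  Borealis: +50 → 50 ≥ 40
Round 3 — Borealis shuts down.
No further shutdowns.

Delta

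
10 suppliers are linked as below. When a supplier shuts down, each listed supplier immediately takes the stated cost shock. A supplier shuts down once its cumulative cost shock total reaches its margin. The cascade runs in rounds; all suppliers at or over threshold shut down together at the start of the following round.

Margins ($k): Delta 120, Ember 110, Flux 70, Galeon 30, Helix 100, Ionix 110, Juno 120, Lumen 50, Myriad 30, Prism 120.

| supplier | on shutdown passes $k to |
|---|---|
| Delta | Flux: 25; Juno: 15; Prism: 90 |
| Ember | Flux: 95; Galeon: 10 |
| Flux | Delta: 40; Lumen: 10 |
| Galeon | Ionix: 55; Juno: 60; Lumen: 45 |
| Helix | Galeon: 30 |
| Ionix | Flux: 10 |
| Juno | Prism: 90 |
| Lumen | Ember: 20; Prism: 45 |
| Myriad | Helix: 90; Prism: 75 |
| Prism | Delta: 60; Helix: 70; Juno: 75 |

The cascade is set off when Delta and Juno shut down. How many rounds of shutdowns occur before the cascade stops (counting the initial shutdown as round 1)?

Round 1 — Delta, Juno shut down (initial).
  Flux: +25 → 25 < 70
  Prism: +90+90 → 180 ≥ 120
Round 2 — Prism shuts down.
  Helix: +70 → 70 < 100
No further shutdowns.

2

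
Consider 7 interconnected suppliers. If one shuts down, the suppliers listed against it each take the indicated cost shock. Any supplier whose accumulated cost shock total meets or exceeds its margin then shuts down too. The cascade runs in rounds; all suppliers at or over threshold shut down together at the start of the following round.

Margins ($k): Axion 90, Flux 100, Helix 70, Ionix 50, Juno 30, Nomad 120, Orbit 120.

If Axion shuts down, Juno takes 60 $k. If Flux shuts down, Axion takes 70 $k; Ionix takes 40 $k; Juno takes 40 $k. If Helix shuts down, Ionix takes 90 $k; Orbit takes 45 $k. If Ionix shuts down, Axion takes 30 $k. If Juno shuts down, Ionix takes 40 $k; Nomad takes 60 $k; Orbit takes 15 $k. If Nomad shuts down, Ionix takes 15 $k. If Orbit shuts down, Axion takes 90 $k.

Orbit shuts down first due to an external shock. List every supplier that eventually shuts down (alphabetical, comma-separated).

Axion, Juno, Orbit

Round 1 — Orbit shuts down (initial).
  Axion: +90 → 90 ≥ 90
Round 2 — Axion shuts down.
  Juno: +60 → 60 ≥ 30
Round 3 — Juno shuts down.
  Ionix: +40 → 40 < 50
  Nomad: +60 → 60 < 120
No further shutdowns.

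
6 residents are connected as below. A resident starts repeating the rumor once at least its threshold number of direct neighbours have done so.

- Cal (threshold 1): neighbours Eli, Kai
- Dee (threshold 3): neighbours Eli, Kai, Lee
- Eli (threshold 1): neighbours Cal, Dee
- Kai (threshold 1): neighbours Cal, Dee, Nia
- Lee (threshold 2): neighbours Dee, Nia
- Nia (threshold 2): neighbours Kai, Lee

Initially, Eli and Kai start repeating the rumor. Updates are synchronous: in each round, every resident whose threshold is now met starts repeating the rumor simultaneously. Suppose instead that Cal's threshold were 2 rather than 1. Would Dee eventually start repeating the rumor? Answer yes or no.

With Cal's threshold at 2:
Round 1 — Eli, Kai start repeating the rumor (initial).
Round 2 — checking thresholds:
  Cal: 2 of 2 neighbours ≥ 2, starts repeating the rumor.
  Dee: 2 of 3 neighbours < 3, below threshold.
  Nia: 1 of 2 neighbours < 2, below threshold.
Round 3 — no new spreads; cascade stops.

no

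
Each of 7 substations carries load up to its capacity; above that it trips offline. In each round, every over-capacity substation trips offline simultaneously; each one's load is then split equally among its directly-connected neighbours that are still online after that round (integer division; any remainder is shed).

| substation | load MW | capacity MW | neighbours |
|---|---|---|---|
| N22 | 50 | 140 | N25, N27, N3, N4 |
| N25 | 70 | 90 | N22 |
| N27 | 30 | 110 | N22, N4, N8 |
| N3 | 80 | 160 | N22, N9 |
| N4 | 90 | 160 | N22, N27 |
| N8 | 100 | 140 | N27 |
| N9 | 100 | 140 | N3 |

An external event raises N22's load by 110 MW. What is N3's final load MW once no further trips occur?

120

Round 1 — N22 at 160 > 140. N22 trips offline.
  N22 sheds 160 MW to N25, N27, N3, N4: 40 each.
    N25: 70+40 = 110 > 90
    N27: 30+40 = 70 ≤ 110
    N3: 80+40 = 120 ≤ 160
    N4: 90+40 = 130 ≤ 160
Round 2 — N25 trips offline.
  N25 sheds 110 MW: no online neighbours, lost.
No further trips.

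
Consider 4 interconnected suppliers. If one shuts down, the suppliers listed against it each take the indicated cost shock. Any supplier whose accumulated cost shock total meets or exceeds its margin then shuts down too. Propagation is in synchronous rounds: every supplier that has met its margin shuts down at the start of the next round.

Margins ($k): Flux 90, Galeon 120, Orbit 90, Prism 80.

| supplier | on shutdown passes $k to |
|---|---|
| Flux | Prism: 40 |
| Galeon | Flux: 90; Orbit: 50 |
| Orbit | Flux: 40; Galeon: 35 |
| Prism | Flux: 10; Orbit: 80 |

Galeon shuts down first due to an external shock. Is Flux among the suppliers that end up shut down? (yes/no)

yes

Round 1 — Galeon shuts down (initial).
  Flux: +90 → 90 ≥ 90
  Orbit: +50 → 50 < 90
Round 2 — Flux shuts down.
  Prism: +40 → 40 < 80
No further shutdowns.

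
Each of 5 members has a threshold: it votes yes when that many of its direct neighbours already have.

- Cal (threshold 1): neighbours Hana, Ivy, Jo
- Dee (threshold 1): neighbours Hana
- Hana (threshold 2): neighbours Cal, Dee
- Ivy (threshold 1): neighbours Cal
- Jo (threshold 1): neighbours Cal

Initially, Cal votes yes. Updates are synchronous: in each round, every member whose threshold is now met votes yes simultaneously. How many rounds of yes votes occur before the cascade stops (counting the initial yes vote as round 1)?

Round 1 — Cal votes yes (initial).
Round 2 — checking thresholds:
  Hana: 1 of 2 neighbours < 2, below threshold.
  Ivy: 1 of 1 neighbours ≥ 1, votes yes.
  Jo: 1 of 1 neighbours ≥ 1, votes yes.
Round 3 — no new yes votes; cascade stops.

2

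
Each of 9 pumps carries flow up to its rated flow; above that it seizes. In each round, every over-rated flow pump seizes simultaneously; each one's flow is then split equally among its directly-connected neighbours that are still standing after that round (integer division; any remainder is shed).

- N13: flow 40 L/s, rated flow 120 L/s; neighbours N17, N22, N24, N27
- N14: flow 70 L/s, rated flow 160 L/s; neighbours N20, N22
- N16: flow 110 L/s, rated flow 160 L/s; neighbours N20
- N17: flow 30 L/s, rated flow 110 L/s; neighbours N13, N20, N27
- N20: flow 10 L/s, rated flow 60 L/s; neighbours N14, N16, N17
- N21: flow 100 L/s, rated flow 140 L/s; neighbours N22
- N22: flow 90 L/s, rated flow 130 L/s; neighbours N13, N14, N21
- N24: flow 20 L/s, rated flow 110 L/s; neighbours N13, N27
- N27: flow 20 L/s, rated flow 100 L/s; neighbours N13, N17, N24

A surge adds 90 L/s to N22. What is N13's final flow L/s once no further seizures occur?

100

Round 1 — N22 at 180 > 130. N22 seizes.
  N22 sheds 180 L/s to N13, N14, N21: 60 each.
    N13: 40+60 = 100 ≤ 120
    N14: 70+60 = 130 ≤ 160
    N21: 100+60 = 160 > 140
Round 2 — N21 seizes.
  N21 sheds 160 L/s: no online neighbours, lost.
No further seizures.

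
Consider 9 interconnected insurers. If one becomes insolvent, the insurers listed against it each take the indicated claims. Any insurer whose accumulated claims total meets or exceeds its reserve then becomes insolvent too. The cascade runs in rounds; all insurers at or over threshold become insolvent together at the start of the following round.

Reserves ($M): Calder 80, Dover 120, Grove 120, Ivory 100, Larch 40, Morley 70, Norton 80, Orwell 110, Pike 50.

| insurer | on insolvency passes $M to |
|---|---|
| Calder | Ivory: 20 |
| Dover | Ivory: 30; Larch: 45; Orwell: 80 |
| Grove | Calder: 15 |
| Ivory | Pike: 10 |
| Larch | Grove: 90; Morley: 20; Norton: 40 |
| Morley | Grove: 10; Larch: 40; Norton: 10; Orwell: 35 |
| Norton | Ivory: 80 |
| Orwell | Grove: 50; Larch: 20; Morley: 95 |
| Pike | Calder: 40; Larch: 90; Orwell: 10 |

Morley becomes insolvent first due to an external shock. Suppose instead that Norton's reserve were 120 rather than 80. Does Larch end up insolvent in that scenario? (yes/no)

With Norton's reserve at 120:
Round 1 — Morley becomes insolvent (initial).
  Grove: +10 → 10 < 120
  Larch: +40 → 40 ≥ 40
  Norton: +10 → 10 < 120
  Orwell: +35 → 35 < 110
Round 2 — Larch becomes insolvent.
  Grove: +90 → 100 < 120
  Norton: +40 → 50 < 120
No further insolvencies.

yes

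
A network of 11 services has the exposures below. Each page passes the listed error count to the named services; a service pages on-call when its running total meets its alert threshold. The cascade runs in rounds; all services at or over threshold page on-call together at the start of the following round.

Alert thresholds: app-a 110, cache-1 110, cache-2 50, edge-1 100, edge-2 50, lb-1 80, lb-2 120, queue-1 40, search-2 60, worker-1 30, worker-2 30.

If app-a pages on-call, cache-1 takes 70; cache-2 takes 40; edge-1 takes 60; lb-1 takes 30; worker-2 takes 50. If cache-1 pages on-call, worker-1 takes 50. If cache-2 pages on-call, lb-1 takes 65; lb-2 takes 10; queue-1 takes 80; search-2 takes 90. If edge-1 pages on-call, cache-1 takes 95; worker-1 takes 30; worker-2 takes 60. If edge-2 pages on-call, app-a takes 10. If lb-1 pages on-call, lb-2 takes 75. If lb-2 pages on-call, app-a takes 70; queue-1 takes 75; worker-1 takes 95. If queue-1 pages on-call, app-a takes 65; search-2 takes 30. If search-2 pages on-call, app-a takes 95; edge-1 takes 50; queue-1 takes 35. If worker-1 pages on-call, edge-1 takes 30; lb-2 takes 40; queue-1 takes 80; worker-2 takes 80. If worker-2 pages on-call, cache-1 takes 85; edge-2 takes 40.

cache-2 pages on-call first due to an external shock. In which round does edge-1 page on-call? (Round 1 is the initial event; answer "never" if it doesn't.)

Round 1 — cache-2 pages on-call (initial).
  lb-1: +65 → 65 < 80
  lb-2: +10 → 10 < 120
  queue-1: +80 → 80 ≥ 40
  search-2: +90 → 90 ≥ 60
Round 2 — queue-1, search-2 page on-call.
  app-a: +65+95 → 160 ≥ 110
  edge-1: +50 → 50 < 100
Round 3 — app-a pages on-call.
  cache-1: +70 → 70 < 110
  edge-1: +60 → 110 ≥ 100
  lb-1: +30 → 95 ≥ 80
  worker-2: +50 → 50 ≥ 30
Round 4 — edge-1, lb-1, worker-2 page on-call.
  cache-1: +95+85 → 250 ≥ 110
  edge-2: +40 → 40 < 50
  lb-2: +75 → 85 < 120
  worker-1: +30 → 30 ≥ 30
Round 5 — cache-1, worker-1 page on-call.
  lb-2: +40 → 125 ≥ 120
Round 6 — lb-2 pages on-call.
No further pages.

4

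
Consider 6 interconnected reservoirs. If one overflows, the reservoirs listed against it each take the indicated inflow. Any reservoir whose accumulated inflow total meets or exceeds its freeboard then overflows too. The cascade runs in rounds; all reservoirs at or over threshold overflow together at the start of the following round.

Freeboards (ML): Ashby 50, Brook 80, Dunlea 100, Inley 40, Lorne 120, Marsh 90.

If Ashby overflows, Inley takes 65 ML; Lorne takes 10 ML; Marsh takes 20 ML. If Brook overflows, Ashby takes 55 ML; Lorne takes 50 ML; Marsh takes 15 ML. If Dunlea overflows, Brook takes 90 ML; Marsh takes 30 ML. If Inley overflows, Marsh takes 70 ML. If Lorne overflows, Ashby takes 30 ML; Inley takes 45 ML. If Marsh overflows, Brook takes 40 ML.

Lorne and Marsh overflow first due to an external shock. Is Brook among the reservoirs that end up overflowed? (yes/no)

Round 1 — Lorne, Marsh overflow (initial).
  Ashby: +30 → 30 < 50
  Brook: +40 → 40 < 80
  Inley: +45 → 45 ≥ 40
Round 2 — Inley overflows.
No further overflows.

no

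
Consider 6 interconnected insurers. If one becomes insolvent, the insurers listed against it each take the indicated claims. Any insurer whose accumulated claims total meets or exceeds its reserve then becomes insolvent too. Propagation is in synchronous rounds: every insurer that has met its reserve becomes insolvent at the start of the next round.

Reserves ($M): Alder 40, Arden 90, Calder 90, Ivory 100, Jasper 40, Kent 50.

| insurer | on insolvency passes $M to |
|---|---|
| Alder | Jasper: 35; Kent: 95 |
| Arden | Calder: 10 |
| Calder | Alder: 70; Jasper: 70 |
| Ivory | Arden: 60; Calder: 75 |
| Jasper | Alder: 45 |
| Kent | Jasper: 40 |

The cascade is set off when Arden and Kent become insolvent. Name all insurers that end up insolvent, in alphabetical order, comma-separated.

Round 1 — Arden, Kent become insolvent (initial).
  Calder: +10 → 10 < 90
  Jasper: +40 → 40 ≥ 40
Round 2 — Jasper becomes insolvent.
  Alder: +45 → 45 ≥ 40
Round 3 — Alder becomes insolvent.
No further insolvencies.

Alder, Arden, Jasper, Kent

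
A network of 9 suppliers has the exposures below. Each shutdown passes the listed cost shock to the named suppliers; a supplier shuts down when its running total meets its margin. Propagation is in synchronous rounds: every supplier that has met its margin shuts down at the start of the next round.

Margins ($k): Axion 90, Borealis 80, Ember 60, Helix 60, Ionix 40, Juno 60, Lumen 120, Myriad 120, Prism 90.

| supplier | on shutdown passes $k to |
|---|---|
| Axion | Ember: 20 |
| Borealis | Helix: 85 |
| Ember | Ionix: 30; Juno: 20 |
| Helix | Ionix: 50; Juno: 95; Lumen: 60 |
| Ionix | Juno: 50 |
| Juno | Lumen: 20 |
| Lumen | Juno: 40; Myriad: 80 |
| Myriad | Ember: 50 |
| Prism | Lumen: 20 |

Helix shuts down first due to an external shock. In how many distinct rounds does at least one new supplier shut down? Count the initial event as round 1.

Round 1 — Helix shuts down (initial).
  Ionix: +50 → 50 ≥ 40
  Juno: +95 → 95 ≥ 60
  Lumen: +60 → 60 < 120
Round 2 — Ionix, Juno shut down.
  Lumen: +20 → 80 < 120
No further shutdowns.

2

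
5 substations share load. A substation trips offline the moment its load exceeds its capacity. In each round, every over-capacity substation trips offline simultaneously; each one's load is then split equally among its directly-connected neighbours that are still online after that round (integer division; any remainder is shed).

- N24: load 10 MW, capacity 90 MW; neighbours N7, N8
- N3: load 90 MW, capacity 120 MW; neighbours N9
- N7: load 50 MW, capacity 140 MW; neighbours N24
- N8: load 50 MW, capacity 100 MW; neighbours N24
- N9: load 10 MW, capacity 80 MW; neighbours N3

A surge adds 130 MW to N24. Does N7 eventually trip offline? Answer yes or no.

Round 1 — N24 at 140 > 90. N24 trips offline.
  N24 sheds 140 MW to N7, N8: 70 each.
    N7: 50+70 = 120 ≤ 140
    N8: 50+70 = 120 > 100
Round 2 — N8 trips offline.
  N8 sheds 120 MW: no online neighbours, lost.
No further trips.

no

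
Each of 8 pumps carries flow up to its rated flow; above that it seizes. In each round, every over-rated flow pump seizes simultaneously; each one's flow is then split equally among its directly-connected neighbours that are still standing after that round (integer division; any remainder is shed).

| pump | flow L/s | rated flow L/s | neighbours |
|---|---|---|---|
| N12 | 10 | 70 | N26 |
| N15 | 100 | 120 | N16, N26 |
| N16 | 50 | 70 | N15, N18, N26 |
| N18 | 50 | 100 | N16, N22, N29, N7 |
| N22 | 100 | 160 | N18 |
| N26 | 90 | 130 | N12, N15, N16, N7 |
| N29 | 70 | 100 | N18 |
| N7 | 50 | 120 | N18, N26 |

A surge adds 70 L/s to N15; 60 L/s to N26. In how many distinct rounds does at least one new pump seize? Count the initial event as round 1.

4

Round 1 — N15 at 170 > 120; N26 at 150 > 130. N15, N26 seize.
  N15 sheds 170 L/s to N16: 170 each.
    N16: 50+170 = 220 > 70
  N26 sheds 150 L/s to N12, N16, N7: 50 each.
    N12: 10+50 = 60 ≤ 70
    N16: 220+50 = 270 > 70
    N7: 50+50 = 100 ≤ 120
Round 2 — N16 seizes.
  N16 sheds 270 L/s to N18: 270 each.
    N18: 50+270 = 320 > 100
Round 3 — N18 seizes.
  N18 sheds 320 L/s to N22, N29, N7: 106 each (2 lost).
    N22: 100+106 = 206 > 160
    N29: 70+106 = 176 > 100
    N7: 100+106 = 206 > 120
Round 4 — N22, N29, N7 seize.
  N22 sheds 206 L/s: no online neighbours, lost.
  N29 sheds 176 L/s: no online neighbours, lost.
  N7 sheds 206 L/s: no online neighbours, lost.
No further seizures.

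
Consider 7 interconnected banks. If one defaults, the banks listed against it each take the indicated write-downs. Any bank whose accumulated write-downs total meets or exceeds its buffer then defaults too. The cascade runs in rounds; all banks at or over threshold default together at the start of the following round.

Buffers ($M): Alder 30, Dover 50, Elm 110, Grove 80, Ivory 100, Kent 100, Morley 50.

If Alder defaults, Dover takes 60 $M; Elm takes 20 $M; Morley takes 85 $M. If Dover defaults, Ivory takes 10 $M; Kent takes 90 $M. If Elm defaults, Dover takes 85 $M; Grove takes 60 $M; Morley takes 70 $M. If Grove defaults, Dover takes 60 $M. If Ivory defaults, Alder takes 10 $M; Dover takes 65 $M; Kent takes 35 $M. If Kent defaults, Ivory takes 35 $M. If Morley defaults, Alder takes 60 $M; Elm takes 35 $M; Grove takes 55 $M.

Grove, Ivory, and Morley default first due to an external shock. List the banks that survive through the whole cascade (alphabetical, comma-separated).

Round 1 — Grove, Ivory, Morley default (initial).
  Alder: +10+60 → 70 ≥ 30
  Dover: +60+65 → 125 ≥ 50
  Elm: +35 → 35 < 110
  Kent: +35 → 35 < 100
Round 2 — Alder, Dover default.
  Elm: +20 → 55 < 110
  Kent: +90 → 125 ≥ 100
Round 3 — Kent defaults.
No further defaults.

Elm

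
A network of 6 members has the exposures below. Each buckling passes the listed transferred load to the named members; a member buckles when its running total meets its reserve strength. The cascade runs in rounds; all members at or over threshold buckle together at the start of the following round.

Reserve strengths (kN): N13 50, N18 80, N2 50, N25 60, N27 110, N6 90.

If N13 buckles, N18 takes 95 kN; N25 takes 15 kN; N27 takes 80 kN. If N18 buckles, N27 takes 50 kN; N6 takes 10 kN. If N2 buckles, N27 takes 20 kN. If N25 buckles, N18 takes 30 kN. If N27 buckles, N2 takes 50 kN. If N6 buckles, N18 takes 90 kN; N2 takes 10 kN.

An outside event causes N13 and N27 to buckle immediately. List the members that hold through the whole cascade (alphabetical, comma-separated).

Round 1 — N13, N27 buckle (initial).
  N18: +95 → 95 ≥ 80
  N2: +50 → 50 ≥ 50
  N25: +15 → 15 < 60
Round 2 — N18, N2 buckle.
  N6: +10 → 10 < 90
No further bucklings.

N25, N6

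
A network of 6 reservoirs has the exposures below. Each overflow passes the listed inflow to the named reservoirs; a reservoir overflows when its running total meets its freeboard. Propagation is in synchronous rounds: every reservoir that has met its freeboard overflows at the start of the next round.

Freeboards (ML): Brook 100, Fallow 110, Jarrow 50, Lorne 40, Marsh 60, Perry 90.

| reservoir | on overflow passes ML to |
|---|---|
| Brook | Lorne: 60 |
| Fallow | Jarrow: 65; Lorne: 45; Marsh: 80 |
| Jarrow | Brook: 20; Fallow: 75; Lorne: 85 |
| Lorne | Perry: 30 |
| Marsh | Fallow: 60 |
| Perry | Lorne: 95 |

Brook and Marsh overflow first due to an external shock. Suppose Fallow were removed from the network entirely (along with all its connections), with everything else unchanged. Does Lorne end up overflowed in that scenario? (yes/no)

yes

With Fallow removed:
Round 1 — Brook, Marsh overflow (initial).
  Lorne: +60 → 60 ≥ 40
Round 2 — Lorne overflows.
  Perry: +30 → 30 < 90
No further overflows.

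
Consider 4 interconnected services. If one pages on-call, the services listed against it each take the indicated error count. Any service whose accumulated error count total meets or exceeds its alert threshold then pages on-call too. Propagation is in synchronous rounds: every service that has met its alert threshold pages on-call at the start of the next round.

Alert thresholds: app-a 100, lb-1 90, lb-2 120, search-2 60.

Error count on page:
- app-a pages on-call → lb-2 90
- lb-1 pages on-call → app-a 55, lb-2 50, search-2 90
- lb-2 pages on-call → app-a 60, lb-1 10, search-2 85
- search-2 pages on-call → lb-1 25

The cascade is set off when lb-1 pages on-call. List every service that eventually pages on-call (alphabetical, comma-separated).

Round 1 — lb-1 pages on-call (initial).
  app-a: +55 → 55 < 100
  lb-2: +50 → 50 < 120
  search-2: +90 → 90 ≥ 60
Round 2 — search-2 pages on-call.
No further pages.

lb-1, search-2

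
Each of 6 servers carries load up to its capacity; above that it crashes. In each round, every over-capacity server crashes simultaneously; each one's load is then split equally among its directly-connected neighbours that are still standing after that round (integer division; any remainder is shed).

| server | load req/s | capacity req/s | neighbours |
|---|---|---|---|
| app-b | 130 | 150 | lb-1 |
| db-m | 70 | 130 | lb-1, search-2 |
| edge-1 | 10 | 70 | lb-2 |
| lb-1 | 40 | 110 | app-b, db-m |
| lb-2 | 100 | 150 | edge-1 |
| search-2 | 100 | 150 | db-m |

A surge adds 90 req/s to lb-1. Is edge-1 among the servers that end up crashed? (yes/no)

Round 1 — lb-1 at 130 > 110. lb-1 crashes.
  lb-1 sheds 130 req/s to app-b, db-m: 65 each.
    app-b: 130+65 = 195 > 150
    db-m: 70+65 = 135 > 130
Round 2 — app-b, db-m crash.
  app-b sheds 195 req/s: no online neighbours, lost.
  db-m sheds 135 req/s to search-2: 135 each.
    search-2: 100+135 = 235 > 150
Round 3 — search-2 crashes.
  search-2 sheds 235 req/s: no online neighbours, lost.
No further crashes.

no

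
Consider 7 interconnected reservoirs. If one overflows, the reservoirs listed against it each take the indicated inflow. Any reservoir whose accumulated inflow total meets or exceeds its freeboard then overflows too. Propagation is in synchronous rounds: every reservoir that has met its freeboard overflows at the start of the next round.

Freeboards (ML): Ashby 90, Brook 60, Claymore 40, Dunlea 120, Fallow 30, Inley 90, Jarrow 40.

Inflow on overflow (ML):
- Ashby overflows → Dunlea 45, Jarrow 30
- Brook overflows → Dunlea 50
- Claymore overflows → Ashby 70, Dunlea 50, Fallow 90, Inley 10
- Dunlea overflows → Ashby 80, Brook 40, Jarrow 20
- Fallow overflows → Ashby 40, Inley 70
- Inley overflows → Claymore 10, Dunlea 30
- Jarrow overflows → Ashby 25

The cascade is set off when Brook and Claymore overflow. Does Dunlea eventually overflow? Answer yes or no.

Round 1 — Brook, Claymore overflow (initial).
  Ashby: +70 → 70 < 90
  Dunlea: +50+50 → 100 < 120
  Fallow: +90 → 90 ≥ 30
  Inley: +10 → 10 < 90
Round 2 — Fallow overflows.
  Ashby: +40 → 110 ≥ 90
  Inley: +70 → 80 < 90
Round 3 — Ashby overflows.
  Dunlea: +45 → 145 ≥ 120
  Jarrow: +30 → 30 < 40
Round 4 — Dunlea overflows.
  Jarrow: +20 → 50 ≥ 40
Round 5 — Jarrow overflows.
No further overflows.

yes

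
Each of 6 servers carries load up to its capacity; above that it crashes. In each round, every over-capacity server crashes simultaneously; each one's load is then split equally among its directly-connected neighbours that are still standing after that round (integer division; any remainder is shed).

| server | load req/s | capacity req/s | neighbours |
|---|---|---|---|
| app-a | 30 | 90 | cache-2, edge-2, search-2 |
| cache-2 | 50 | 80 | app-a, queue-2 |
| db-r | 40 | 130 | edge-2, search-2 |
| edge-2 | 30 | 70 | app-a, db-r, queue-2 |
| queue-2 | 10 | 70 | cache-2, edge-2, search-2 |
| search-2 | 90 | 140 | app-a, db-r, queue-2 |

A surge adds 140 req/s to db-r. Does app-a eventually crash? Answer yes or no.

yes

Round 1 — db-r at 180 > 130. db-r crashes.
  db-r sheds 180 req/s to edge-2, search-2: 90 each.
    edge-2: 30+90 = 120 > 70
    search-2: 90+90 = 180 > 140
Round 2 — edge-2, search-2 crash.
  edge-2 sheds 120 req/s to app-a, queue-2: 60 each.
    app-a: 30+60 = 90 ≤ 90
    queue-2: 10+60 = 70 ≤ 70
  search-2 sheds 180 req/s to app-a, queue-2: 90 each.
    app-a: 90+90 = 180 > 90
    queue-2: 70+90 = 160 > 70
Round 3 — app-a, queue-2 crash.
  app-a sheds 180 req/s to cache-2: 180 each.
    cache-2: 50+180 = 230 > 80
  queue-2 sheds 160 req/s to cache-2: 160 each.
    cache-2: 230+160 = 390 > 80
Round 4 — cache-2 crashes.
  cache-2 sheds 390 req/s: no online neighbours, lost.
No further crashes.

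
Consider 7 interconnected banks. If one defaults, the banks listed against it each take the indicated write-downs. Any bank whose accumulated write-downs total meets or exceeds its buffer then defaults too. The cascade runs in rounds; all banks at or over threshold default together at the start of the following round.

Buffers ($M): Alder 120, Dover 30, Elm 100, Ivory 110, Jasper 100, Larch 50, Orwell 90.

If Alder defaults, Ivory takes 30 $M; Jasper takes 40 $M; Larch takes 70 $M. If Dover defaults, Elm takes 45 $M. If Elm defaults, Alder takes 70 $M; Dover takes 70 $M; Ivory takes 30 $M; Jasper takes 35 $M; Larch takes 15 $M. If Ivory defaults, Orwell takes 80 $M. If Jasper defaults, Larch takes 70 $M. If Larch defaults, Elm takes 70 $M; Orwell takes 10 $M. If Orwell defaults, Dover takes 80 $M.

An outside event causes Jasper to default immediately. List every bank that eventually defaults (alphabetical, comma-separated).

Round 1 — Jasper defaults (initial).
  Larch: +70 → 70 ≥ 50
Round 2 — Larch defaults.
  Elm: +70 → 70 < 100
  Orwell: +10 → 10 < 90
No further defaults.

Jasper, Larch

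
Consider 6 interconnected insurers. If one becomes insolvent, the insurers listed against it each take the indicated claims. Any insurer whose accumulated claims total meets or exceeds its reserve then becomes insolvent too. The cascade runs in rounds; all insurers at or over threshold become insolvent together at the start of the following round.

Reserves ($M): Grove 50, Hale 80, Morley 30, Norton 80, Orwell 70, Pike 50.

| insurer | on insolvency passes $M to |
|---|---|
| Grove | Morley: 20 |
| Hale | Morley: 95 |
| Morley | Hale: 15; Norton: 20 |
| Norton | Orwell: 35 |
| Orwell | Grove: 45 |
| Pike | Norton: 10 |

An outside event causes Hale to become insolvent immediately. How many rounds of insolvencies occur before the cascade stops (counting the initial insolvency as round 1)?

Round 1 — Hale becomes insolvent (initial).
  Morley: +95 → 95 ≥ 30
Round 2 — Morley becomes insolvent.
  Norton: +20 → 20 < 80
No further insolvencies.

2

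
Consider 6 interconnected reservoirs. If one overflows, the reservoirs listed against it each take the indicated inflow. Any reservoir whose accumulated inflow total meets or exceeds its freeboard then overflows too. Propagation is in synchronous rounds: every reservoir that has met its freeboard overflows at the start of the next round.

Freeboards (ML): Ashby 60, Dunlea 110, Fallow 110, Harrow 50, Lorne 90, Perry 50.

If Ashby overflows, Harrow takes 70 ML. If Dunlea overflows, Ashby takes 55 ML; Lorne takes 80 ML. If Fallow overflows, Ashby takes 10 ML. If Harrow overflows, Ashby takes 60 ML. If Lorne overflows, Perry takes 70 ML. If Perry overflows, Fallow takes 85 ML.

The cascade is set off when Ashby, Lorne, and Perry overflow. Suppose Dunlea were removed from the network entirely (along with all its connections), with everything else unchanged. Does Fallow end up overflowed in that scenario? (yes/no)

no

With Dunlea removed:
Round 1 — Ashby, Lorne, Perry overflow (initial).
  Fallow: +85 → 85 < 110
  Harrow: +70 → 70 ≥ 50
Round 2 — Harrow overflows.
No further overflows.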